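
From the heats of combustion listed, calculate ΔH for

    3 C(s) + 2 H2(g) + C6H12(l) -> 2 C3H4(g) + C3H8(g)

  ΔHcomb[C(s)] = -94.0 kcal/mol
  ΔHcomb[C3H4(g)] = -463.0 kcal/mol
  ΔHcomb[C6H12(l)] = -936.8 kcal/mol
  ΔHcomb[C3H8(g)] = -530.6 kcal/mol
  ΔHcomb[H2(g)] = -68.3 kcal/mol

With combustion enthalpies, reactants minus products:
= [3·(-94.0) + 2·(-68.3) + 1·(-936.8)] − [2·(-463.0) + 1·(-530.6)]
= 101.2 kcal/mol

ΔH = 101.2 kcal/mol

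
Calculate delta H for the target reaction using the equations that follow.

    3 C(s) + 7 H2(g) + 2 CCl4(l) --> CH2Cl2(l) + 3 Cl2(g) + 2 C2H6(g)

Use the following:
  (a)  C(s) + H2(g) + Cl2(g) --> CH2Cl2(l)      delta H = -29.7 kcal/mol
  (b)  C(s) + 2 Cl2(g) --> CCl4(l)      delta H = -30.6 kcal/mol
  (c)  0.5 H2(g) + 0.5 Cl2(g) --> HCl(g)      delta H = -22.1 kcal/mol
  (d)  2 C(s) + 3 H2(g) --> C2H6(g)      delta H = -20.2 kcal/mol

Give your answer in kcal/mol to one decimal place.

delta H = -8.9 kcal/mol

(a) as written: -29.7 kcal/mol
(b) reversed and × 2: (-2)·(-30.6) = +61.2 kcal/mol
(c): not needed.
(d) × 2: (2)·(-20.2) = -40.4 kcal/mol
delta H = (-29.7) + (+61.2) + (-40.4) = -8.9 kcal/mol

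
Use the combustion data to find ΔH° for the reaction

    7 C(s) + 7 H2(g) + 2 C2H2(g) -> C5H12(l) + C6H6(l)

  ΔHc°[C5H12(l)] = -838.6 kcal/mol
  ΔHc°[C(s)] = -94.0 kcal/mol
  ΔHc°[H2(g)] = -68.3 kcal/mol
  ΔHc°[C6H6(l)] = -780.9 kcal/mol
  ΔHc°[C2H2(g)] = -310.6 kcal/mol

ΔH° = -137.8 kcal/mol

Using ΔH = Σ nΔHc°(reactants) − Σ nΔHc°(products):
= [7·(-94.0) + 7·(-68.3) + 2·(-310.6)] − [1·(-838.6) + 1·(-780.9)]
= -137.8 kcal/mol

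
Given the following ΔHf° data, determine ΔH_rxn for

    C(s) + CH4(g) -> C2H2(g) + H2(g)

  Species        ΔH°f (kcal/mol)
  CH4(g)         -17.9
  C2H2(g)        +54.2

Products: 1·(+54.2) + 1·(+0.0) = +54.2
Reactants: 1·(+0.0) + 1·(-17.9) = -17.9
ΔH_rxn = (+54.2) − (-17.9) = 72.1 kcal/mol

ΔH_rxn = 72.1 kcal/mol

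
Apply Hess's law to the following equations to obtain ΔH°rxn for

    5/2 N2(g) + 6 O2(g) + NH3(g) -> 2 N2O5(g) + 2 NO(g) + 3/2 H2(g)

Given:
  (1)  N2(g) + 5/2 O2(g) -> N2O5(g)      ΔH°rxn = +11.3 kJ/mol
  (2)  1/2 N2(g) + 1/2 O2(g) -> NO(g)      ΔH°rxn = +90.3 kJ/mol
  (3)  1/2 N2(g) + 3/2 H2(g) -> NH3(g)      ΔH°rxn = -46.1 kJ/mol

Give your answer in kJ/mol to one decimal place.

(1) × 2 (×2 to match 2 N2O5(g) in the target): (2)·(+11.3) = +22.6 kJ/mol
(2) × 2 (×2 to match 2 NO(g) in the target): (2)·(+90.3) = +180.6 kJ/mol
(3) reversed (reverse to put NH3(g) on the reactant side): +46.1 kJ/mol
Since enthalpy is a state function, ΔH°rxn = (+22.6) + (+180.6) + (+46.1) = 249.3 kJ/mol

ΔH°rxn = 249.3 kJ/mol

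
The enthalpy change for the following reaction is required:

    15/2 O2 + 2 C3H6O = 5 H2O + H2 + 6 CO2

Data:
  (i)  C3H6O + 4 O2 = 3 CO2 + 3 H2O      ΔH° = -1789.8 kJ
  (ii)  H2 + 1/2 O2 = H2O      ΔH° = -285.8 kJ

ΔH° = -3293.8 kJ

(i) × 2: (2)·(-1789.8) = -3579.6 kJ
(ii) reversed: +285.8 kJ
Summing the manipulated equations, ΔH° = (-3579.6) + (+285.8) = -3293.8 kJ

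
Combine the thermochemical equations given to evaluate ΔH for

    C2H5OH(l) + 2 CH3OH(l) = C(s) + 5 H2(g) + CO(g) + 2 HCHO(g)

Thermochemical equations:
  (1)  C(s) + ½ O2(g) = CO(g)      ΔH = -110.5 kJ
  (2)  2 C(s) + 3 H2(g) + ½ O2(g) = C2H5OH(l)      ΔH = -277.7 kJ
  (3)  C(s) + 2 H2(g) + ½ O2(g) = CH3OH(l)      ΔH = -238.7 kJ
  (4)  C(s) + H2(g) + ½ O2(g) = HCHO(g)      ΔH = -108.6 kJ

ΔH = 427.4 kJ

(1) as written: -110.5 kJ
(2) reversed: +277.7 kJ
(3) reversed and × 2: (-2)·(-238.7) = +477.4 kJ
(4) × 2: (2)·(-108.6) = -217.2 kJ
ΔH = (1)·(-110.5) + (-1)·(-277.7) + (-2)·(-238.7) + (2)·(-108.6) = 427.4 kJ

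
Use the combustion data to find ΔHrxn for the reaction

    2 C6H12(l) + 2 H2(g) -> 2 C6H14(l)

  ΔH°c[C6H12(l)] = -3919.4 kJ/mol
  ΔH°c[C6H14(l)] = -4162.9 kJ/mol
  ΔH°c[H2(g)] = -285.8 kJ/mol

Using ΔH = Σ nΔHc°(reactants) − Σ nΔHc°(products):
= [2·(-3919.4) + 2·(-285.8)] − [2·(-4162.9)]
= -84.6 kJ/mol

ΔHrxn = -84.6 kJ/mol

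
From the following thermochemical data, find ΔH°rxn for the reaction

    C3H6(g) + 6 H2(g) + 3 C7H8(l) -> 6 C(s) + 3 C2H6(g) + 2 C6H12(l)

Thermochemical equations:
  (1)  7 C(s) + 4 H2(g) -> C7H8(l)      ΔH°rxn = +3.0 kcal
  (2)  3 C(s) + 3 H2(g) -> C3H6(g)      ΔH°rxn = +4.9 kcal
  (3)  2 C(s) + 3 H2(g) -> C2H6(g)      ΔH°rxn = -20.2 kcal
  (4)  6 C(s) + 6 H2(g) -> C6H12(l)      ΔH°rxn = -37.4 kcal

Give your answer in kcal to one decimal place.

(1) reversed and × 3: (-3)·(+3.0) = -9.0 kcal
(2) reversed: -4.9 kcal
(3) × 3: (3)·(-20.2) = -60.6 kcal
(4) × 2: (2)·(-37.4) = -74.8 kcal
ΔH°rxn = (-3)·(+3.0) + (-1)·(+4.9) + (3)·(-20.2) + (2)·(-37.4) = -149.3 kcal

ΔH°rxn = -149.3 kcal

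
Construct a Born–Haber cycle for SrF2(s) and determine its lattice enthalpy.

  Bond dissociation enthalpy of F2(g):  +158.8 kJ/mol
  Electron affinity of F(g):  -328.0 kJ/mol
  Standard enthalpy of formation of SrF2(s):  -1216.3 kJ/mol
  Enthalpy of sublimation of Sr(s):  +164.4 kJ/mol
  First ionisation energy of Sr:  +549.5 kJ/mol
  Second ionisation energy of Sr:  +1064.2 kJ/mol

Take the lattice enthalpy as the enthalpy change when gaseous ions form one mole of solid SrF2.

U = -2497.2 kJ/mol

ΔHf° = 1·ΔHsub + 1·(ΣIE) + 1·D(F2) + 2·EA + U
-1216.3 = 1·(+164.4) + 1·(+1613.7) + 1·(+158.8) + 2·(-328.0) + U
U = -1216.3 − (+1280.9) = -2497.2 kJ/mol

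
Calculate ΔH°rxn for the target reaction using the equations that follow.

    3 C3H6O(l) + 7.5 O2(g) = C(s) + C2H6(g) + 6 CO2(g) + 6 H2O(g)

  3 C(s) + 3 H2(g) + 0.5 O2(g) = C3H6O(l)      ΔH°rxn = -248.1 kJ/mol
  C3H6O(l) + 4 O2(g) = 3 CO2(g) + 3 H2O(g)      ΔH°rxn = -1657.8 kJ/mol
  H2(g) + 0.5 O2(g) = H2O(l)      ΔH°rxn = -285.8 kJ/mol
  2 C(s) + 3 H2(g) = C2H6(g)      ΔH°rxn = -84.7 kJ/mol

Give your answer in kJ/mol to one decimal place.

equation 1 reversed: +248.1 kJ/mol
equation 2 × 2 (scale by 2 for the 6 CO2(g)): (2)·(-1657.8) = -3315.6 kJ/mol
equation 3: not needed (H2O(l) appears nowhere else).
equation 4 as written (C2H6(g) already on the product side): -84.7 kJ/mol
Summing the manipulated equations, ΔH°rxn = (-1)·(-248.1) + (2)·(-1657.8) + (1)·(-84.7) = -3152.2 kJ/mol

ΔH°rxn = -3152.2 kJ/mol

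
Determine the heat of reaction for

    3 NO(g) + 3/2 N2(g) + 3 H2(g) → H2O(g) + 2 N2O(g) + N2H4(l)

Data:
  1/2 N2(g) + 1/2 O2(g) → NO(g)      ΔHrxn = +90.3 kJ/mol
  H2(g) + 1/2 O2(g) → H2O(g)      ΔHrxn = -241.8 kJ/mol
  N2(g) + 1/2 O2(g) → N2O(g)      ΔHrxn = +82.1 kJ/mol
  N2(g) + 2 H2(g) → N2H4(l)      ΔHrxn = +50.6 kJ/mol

equation 1 reversed and × 3: (-3)·(+90.3) = -270.9 kJ/mol
equation 2 as written: -241.8 kJ/mol
equation 3 × 2: (2)·(+82.1) = +164.2 kJ/mol
equation 4 as written: +50.6 kJ/mol
Summing the manipulated equations, ΔHrxn = (-3)·(+90.3) + (1)·(-241.8) + (2)·(+82.1) + (1)·(+50.6) = -297.9 kJ/mol

ΔHrxn = -297.9 kJ/mol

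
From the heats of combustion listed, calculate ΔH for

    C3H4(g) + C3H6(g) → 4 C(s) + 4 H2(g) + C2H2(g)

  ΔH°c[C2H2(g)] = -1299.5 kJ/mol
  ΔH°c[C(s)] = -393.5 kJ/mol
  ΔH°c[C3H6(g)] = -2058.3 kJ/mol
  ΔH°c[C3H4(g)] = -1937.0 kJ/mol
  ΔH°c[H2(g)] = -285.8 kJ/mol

With combustion enthalpies, reactants minus products:
= [1·(-1937.0) + 1·(-2058.3)] − [4·(-393.5) + 4·(-285.8) + 1·(-1299.5)]
= 21.4 kJ/mol

ΔH = 21.4 kJ/mol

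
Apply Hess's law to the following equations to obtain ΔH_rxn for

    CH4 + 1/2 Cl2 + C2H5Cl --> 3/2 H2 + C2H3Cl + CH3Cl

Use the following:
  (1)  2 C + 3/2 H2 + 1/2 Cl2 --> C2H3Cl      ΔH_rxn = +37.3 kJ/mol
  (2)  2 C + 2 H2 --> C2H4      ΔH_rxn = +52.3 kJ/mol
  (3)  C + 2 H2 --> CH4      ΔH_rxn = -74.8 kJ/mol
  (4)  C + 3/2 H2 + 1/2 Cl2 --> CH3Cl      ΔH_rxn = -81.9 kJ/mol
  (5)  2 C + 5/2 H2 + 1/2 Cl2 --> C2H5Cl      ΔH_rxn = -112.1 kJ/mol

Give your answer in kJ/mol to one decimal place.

(1) as written: +37.3 kJ/mol
(2): not needed.
(3) reversed: +74.8 kJ/mol
(4) as written: -81.9 kJ/mol
(5) reversed: +112.1 kJ/mol
ΔH_rxn = (1)·(+37.3) + (-1)·(-74.8) + (1)·(-81.9) + (-1)·(-112.1) = 142.3 kJ/mol

ΔH_rxn = 142.3 kJ/mol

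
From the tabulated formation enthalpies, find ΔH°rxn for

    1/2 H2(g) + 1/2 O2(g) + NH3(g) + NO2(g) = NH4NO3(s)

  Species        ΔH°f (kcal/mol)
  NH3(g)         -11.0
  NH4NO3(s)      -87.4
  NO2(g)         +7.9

ΔH°rxn = -84.3 kcal/mol

ΔH°rxn = Σ nΔHf°(products) − Σ nΔHf°(reactants).
Products: 1·(-87.4) = -87.4
Reactants: 1/2·(+0.0) + 1/2·(+0.0) + 1·(-11.0) + 1·(+7.9) = -3.1
ΔH°rxn = (-87.4) − (-3.1) = -84.3 kcal/mol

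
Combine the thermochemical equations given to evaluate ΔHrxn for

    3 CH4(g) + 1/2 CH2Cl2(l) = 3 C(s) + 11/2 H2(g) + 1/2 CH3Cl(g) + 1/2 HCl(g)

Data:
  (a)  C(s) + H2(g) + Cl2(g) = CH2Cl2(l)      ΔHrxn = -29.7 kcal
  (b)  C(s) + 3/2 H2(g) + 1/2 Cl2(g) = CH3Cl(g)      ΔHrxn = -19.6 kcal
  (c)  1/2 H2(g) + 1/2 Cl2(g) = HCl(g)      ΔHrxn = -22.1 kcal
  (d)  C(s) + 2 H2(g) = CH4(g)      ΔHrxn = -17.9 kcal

ΔHrxn = 47.7 kcal

(a) reversed and × 1/2: (-1/2)·(-29.7) = +14.85 kcal
(b) × 1/2: (1/2)·(-19.6) = -9.8 kcal
(c) × 1/2: (1/2)·(-22.1) = -11.05 kcal
(d) reversed and × 3: (-3)·(-17.9) = +53.7 kcal
By Hess's law, ΔHrxn = (-1/2)·(-29.7) + (1/2)·(-19.6) + (1/2)·(-22.1) + (-3)·(-17.9) = 47.7 kcal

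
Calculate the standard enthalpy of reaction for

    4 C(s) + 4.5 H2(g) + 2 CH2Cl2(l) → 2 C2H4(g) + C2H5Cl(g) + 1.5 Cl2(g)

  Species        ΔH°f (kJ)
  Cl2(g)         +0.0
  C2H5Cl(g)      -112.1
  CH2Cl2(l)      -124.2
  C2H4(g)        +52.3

ΔH°rxn = Σ nΔHf°(products) − Σ nΔHf°(reactants).
Products: 2·(+52.3) + 1·(-112.1) + 3/2·(+0.0) = -7.5
Reactants: 4·(+0.0) + 9/2·(+0.0) + 2·(-124.2) = -248.4
ΔH_rxn = (-7.5) − (-248.4) = 240.9 kJ

ΔH_rxn = 240.9 kJ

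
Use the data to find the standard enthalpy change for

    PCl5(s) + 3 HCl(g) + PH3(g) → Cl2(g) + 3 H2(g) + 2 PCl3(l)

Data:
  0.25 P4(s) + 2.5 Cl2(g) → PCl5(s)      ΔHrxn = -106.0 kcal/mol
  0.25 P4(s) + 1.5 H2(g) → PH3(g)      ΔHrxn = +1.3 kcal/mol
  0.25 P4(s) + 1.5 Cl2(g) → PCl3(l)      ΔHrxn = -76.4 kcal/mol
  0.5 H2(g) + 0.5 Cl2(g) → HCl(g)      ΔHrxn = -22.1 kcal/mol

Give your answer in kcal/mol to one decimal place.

ΔHrxn = 18.2 kcal/mol

equation 1 reversed: +106.0 kcal/mol
equation 2 reversed: -1.3 kcal/mol
equation 3 × 2: (2)·(-76.4) = -152.8 kcal/mol
equation 4 reversed and × 3: (-3)·(-22.1) = +66.3 kcal/mol
Summing the manipulated equations, ΔHrxn = (-1)·(-106.0) + (-1)·(+1.3) + (2)·(-76.4) + (-3)·(-22.1) = 18.2 kcal/mol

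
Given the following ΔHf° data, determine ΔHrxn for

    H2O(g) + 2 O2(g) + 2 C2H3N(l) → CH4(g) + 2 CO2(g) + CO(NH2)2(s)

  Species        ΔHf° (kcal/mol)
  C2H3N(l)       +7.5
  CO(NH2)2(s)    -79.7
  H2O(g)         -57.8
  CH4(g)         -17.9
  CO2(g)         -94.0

ΔH°rxn = Σ nΔHf°(products) − Σ nΔHf°(reactants).
Products: 1·(-17.9) + 2·(-94.0) + 1·(-79.7) = -285.6
Reactants: 1·(-57.8) + 2·(+0.0) + 2·(+7.5) = -42.8
ΔHrxn = (-285.6) − (-42.8) = -242.8 kcal/mol

ΔHrxn = -242.8 kcal/mol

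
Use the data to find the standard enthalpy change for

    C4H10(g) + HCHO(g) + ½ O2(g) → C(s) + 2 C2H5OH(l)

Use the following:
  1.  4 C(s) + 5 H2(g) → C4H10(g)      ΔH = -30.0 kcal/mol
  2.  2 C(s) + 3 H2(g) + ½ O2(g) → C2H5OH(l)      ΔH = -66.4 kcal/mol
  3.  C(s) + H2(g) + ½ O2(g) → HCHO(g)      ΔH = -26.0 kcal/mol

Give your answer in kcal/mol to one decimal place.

ΔH = -76.8 kcal/mol

eq. 1 reversed (reverse to put C4H10(g) on the reactant side): +30.0 kcal/mol
eq. 2 × 2 (scale by 2 for the 2 C2H5OH(l)): (2)·(-66.4) = -132.8 kcal/mol
eq. 3 reversed (reverse to put HCHO(g) on the reactant side): +26.0 kcal/mol
Since enthalpy is a state function, ΔH = (-1)·(-30.0) + (2)·(-66.4) + (-1)·(-26.0) = -76.8 kcal/mol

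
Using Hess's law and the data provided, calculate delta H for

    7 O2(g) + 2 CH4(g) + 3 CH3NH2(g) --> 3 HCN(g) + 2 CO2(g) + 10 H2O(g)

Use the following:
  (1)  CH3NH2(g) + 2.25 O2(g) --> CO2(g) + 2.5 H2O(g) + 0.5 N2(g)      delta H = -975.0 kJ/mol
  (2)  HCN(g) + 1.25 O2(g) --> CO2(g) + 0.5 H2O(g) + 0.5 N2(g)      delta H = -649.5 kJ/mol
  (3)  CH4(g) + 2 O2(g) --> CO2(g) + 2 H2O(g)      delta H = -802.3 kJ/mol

(1) × 3: (3)·(-975.0) = -2925.0 kJ/mol
(2) reversed and × 3: (-3)·(-649.5) = +1948.5 kJ/mol
(3) × 2: (2)·(-802.3) = -1604.6 kJ/mol
Combining the equations, delta H = (3)·(-975.0) + (-3)·(-649.5) + (2)·(-802.3) = -2581.1 kJ/mol

delta H = -2581.1 kJ/mol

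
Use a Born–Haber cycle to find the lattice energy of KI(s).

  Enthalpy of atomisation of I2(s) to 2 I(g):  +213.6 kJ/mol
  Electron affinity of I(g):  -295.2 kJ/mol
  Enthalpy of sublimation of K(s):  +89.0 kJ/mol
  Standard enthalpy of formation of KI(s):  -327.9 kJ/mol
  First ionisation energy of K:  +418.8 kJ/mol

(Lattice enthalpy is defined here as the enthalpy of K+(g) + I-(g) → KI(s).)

ΔHf° = 1·ΔHsub + 1·(ΣIE) + 1/2·D(I2) + 1·EA + U
-327.9 = 1·(+89.0) + 1·(+418.8) + 1/2·(+213.6) + 1·(-295.2) + U
U = -327.9 − (+319.4) = -647.3 kJ/mol

U = -647.3 kJ/mol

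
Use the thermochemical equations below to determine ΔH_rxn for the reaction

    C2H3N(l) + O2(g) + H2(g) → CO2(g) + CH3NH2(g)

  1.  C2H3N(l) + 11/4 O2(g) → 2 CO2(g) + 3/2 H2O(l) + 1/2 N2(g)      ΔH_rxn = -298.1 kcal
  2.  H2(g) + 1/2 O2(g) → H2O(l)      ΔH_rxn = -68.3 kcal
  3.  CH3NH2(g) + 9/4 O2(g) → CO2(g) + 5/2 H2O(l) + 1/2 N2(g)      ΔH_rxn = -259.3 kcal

ΔH_rxn = -107.1 kcal

eq. 1 as written: -298.1 kcal
eq. 2 as written: -68.3 kcal
eq. 3 reversed: +259.3 kcal
By Hess's law, ΔH_rxn = (-298.1) + (-68.3) + (+259.3) = -107.1 kcal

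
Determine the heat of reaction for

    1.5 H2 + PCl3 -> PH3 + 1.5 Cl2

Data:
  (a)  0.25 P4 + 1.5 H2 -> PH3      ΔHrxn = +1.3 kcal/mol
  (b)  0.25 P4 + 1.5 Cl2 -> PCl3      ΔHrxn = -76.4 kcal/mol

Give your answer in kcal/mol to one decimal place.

ΔHrxn = 77.7 kcal/mol

(a) as written: +1.3 kcal/mol
(b) reversed: +76.4 kcal/mol
ΔHrxn = (1)·(+1.3) + (-1)·(-76.4) = 77.7 kcal/mol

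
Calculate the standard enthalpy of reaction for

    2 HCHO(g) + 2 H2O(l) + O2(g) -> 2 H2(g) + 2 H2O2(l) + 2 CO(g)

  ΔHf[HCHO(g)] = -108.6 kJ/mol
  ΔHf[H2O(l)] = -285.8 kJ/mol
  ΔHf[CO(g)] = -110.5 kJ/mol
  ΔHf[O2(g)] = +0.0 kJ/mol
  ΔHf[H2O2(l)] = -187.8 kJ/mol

Products: 2·(+0.0) + 2·(-187.8) + 2·(-110.5) = -596.6
Reactants: 2·(-108.6) + 2·(-285.8) + 1·(+0.0) = -788.8
ΔHrxn = (-596.6) − (-788.8) = 192.2 kJ/mol

ΔHrxn = 192.2 kJ/mol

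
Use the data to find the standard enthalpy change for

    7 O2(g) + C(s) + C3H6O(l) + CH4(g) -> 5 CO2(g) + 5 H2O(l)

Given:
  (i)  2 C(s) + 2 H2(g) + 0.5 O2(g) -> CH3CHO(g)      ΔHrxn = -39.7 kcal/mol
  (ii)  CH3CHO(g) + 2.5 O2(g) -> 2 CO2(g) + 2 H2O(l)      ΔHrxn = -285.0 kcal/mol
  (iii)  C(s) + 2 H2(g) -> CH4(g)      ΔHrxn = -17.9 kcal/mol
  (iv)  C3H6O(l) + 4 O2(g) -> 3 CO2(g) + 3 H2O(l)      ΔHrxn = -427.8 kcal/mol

(i) as written: -39.7 kcal/mol
(ii) as written: -285.0 kcal/mol
(iii) reversed: +17.9 kcal/mol
(iv) as written: -427.8 kcal/mol
ΔHrxn = (-39.7) + (-285.0) + (+17.9) + (-427.8) = -734.6 kcal/mol

ΔHrxn = -734.6 kcal/mol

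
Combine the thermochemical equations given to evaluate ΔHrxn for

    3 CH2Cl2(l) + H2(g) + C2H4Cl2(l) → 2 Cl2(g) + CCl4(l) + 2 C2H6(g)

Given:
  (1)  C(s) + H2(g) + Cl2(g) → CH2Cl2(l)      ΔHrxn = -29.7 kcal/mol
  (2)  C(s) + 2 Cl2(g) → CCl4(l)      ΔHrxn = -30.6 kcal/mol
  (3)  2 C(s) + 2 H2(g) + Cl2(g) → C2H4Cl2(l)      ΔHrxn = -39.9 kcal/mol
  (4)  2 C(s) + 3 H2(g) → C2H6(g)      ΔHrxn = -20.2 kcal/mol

ΔHrxn = 58.0 kcal/mol

(1) reversed and × 3: (-3)·(-29.7) = +89.1 kcal/mol
(2) as written: -30.6 kcal/mol
(3) reversed: +39.9 kcal/mol
(4) × 2: (2)·(-20.2) = -40.4 kcal/mol
ΔHrxn = (-3)·(-29.7) + (1)·(-30.6) + (-1)·(-39.9) + (2)·(-20.2) = 58.0 kcal/mol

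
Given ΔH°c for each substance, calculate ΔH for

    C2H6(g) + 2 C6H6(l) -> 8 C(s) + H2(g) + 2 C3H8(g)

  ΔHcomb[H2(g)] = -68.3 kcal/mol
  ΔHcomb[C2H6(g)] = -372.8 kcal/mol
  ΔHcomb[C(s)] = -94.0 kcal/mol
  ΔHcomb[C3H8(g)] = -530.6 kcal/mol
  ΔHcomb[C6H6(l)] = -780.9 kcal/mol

With combustion enthalpies, reactants minus products:
= [1·(-372.8) + 2·(-780.9)] − [8·(-94.0) + 1·(-68.3) + 2·(-530.6)]
= -53.1 kcal/mol

ΔH = -53.1 kcal/mol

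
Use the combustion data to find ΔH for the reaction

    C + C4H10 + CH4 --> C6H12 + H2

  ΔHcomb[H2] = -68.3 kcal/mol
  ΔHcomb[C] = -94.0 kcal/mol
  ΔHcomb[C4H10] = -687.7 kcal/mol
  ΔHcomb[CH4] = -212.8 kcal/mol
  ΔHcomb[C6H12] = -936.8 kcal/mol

With combustion enthalpies, reactants minus products:
= [1·(-94.0) + 1·(-687.7) + 1·(-212.8)] − [1·(-936.8) + 1·(-68.3)]
= 10.6 kcal/mol

ΔH = 10.6 kcal/mol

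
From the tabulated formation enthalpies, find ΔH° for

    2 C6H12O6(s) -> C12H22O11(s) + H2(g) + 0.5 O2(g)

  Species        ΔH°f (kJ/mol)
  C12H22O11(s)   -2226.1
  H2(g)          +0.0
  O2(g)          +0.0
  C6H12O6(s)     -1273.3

ΔH°rxn = Σ nΔHf°(products) − Σ nΔHf°(reactants).
Products: 1·(-2226.1) + 1·(+0.0) + 1/2·(+0.0) = -2226.1
Reactants: 2·(-1273.3) = -2546.6
ΔH° = (-2226.1) − (-2546.6) = 320.5 kJ/mol

ΔH° = 320.5 kJ/mol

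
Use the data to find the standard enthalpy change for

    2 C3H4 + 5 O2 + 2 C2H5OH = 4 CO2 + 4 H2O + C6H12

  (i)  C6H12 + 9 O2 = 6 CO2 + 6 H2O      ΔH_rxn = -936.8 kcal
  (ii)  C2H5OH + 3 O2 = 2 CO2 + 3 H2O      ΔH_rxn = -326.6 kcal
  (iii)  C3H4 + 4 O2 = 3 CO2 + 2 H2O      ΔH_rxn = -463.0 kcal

ΔH_rxn = -642.4 kcal

(i) reversed: +936.8 kcal
(ii) × 2: (2)·(-326.6) = -653.2 kcal
(iii) × 2: (2)·(-463.0) = -926.0 kcal
By Hess's law, ΔH_rxn = (-1)·(-936.8) + (2)·(-326.6) + (2)·(-463.0) = -642.4 kcal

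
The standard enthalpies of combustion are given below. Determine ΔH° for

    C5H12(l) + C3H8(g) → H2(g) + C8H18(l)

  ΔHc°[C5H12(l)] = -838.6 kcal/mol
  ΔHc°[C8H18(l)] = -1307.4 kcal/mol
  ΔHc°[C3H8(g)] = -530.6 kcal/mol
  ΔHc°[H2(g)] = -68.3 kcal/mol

ΔH° = 6.5 kcal/mol

Using ΔH = Σ nΔHc°(reactants) − Σ nΔHc°(products):
= [1·(-838.6) + 1·(-530.6)] − [1·(-68.3) + 1·(-1307.4)]
= 6.5 kcal/mol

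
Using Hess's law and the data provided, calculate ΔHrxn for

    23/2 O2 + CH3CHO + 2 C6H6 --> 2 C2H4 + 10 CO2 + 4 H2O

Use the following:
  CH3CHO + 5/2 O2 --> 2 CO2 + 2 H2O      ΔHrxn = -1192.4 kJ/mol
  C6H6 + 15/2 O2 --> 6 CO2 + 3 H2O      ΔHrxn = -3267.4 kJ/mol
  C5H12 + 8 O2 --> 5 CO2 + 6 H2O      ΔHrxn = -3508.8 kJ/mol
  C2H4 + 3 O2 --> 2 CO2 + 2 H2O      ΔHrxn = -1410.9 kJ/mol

equation 1 as written: -1192.4 kJ/mol
equation 2 × 2: (2)·(-3267.4) = -6534.8 kJ/mol
equation 3: not needed.
equation 4 reversed and × 2: (-2)·(-1410.9) = +2821.8 kJ/mol
By Hess's law, ΔHrxn = (1)·(-1192.4) + (2)·(-3267.4) + (-2)·(-1410.9) = -4905.4 kJ/mol

ΔHrxn = -4905.4 kJ/mol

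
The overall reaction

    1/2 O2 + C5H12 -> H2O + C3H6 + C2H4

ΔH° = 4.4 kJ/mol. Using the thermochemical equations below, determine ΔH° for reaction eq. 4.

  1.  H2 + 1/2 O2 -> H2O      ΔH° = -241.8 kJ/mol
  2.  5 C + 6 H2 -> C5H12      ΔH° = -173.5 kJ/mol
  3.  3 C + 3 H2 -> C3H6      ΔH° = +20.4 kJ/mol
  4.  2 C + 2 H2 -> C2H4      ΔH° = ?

ΔH° = 52.3 kJ/mol

eq. 1 as written: -241.8 kJ/mol
eq. 2 reversed: +173.5 kJ/mol
eq. 3 as written: +20.4 kJ/mol
eq. 4 as written: contributes x
+4.4 = (-241.8) + (+173.5) + (+20.4) + x
x = (+4.4 − (-47.9)) / (1) = 52.3 kJ/mol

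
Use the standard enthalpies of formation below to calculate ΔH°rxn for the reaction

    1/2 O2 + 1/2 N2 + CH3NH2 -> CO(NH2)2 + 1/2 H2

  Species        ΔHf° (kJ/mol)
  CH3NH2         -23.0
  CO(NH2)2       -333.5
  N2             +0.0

ΔH°rxn = -310.5 kJ/mol

Products: 1·(-333.5) + 1/2·(+0.0) = -333.5
Reactants: 1/2·(+0.0) + 1/2·(+0.0) + 1·(-23.0) = -23.0
ΔH°rxn = (-333.5) − (-23.0) = -310.5 kJ/mol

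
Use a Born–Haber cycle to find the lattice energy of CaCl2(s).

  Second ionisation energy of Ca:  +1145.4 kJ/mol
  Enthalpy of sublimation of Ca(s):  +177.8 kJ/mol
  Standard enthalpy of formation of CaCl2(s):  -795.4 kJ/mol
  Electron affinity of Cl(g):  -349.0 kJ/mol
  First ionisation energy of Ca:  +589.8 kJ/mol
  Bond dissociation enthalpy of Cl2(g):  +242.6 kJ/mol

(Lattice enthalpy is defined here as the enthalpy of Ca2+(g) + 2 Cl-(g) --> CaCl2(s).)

U = -2253.0 kJ/mol

ΔHf° = 1·ΔHsub + 1·(ΣIE) + 1·D(Cl2) + 2·EA + U
-795.4 = 1·(+177.8) + 1·(+1735.2) + 1·(+242.6) + 2·(-349.0) + U
U = -795.4 − (+1457.6) = -2253.0 kJ/mol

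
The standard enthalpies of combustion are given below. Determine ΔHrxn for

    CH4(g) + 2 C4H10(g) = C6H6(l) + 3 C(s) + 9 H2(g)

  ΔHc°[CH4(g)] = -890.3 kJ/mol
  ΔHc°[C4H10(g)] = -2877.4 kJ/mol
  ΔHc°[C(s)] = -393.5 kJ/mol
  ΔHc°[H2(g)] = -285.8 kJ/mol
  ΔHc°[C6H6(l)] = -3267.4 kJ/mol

Using ΔH = Σ nΔHc°(reactants) − Σ nΔHc°(products):
= [1·(-890.3) + 2·(-2877.4)] − [1·(-3267.4) + 3·(-393.5) + 9·(-285.8)]
= 375.0 kJ/mol

ΔHrxn = 375.0 kJ/mol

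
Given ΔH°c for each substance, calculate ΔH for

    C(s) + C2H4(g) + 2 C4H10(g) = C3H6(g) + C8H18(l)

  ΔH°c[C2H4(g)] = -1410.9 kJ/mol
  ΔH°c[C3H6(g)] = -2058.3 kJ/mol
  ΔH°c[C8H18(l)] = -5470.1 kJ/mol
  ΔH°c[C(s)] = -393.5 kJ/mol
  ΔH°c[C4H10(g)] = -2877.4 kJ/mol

ΔH = -30.8 kJ/mol

With combustion enthalpies, reactants minus products:
= [1·(-393.5) + 1·(-1410.9) + 2·(-2877.4)] − [1·(-2058.3) + 1·(-5470.1)]
= -30.8 kJ/mol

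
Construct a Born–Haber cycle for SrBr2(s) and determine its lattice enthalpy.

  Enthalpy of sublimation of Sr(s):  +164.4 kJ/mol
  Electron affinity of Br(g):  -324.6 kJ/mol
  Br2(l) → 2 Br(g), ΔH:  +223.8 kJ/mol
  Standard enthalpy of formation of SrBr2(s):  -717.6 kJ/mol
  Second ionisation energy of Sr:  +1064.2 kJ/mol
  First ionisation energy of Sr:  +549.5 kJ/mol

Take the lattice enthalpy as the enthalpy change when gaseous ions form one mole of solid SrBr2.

U = -2070.3 kJ/mol

ΔHf° = 1·ΔHsub + 1·(ΣIE) + 1·D(Br2) + 2·EA + U
-717.6 = 1·(+164.4) + 1·(+1613.7) + 1·(+223.8) + 2·(-324.6) + U
U = -717.6 − (+1352.7) = -2070.3 kJ/mol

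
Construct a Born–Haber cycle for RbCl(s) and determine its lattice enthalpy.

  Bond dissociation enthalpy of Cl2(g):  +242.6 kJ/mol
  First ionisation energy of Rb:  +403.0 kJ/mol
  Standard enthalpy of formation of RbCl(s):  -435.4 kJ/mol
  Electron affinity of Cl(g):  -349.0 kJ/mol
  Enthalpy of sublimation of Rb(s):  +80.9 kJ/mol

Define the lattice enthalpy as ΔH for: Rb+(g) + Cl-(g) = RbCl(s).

U = -691.6 kJ/mol

ΔHf° = 1·ΔHsub + 1·(ΣIE) + 1/2·D(Cl2) + 1·EA + U
-435.4 = 1·(+80.9) + 1·(+403.0) + 1/2·(+242.6) + 1·(-349.0) + U
U = -435.4 − (+256.2) = -691.6 kJ/mol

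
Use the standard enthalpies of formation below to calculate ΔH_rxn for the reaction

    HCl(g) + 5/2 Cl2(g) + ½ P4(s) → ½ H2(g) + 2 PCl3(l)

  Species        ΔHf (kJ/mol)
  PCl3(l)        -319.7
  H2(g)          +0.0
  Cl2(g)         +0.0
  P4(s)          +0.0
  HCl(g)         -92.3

Products: 1/2·(+0.0) + 2·(-319.7) = -639.4
Reactants: 1·(-92.3) + 5/2·(+0.0) + 1/2·(+0.0) = -92.3
ΔH_rxn = (-639.4) − (-92.3) = -547.1 kJ/mol

ΔH_rxn = -547.1 kJ/mol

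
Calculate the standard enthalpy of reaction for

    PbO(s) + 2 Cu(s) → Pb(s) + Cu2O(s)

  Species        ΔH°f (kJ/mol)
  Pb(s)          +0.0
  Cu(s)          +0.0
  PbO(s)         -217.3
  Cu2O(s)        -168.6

ΔH° = 48.7 kJ/mol

ΔH°rxn = Σ nΔHf°(products) − Σ nΔHf°(reactants).
Products: 1·(+0.0) + 1·(-168.6) = -168.6
Reactants: 1·(-217.3) + 2·(+0.0) = -217.3
ΔH° = (-168.6) − (-217.3) = 48.7 kJ/mol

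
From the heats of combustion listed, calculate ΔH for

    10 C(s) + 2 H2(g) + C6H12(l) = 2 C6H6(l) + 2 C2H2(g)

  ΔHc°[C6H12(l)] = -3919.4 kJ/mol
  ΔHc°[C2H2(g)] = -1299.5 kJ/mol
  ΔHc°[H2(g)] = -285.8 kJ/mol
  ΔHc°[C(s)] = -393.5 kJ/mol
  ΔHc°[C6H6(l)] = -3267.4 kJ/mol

ΔH = 707.8 kJ/mol

Using ΔH = Σ nΔHc°(reactants) − Σ nΔHc°(products):
= [10·(-393.5) + 2·(-285.8) + 1·(-3919.4)] − [2·(-3267.4) + 2·(-1299.5)]
= 707.8 kJ/mol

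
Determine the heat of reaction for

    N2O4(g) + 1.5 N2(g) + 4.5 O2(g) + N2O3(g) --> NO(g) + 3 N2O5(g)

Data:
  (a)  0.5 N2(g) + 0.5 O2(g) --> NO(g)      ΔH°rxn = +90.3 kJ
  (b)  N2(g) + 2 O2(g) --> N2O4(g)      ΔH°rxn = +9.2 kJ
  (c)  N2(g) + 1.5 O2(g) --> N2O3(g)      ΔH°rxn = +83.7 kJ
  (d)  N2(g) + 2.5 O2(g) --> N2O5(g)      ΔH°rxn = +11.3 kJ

(a) as written: +90.3 kJ
(b) reversed: -9.2 kJ
(c) reversed: -83.7 kJ
(d) × 3: (3)·(+11.3) = +33.9 kJ
By Hess's law, ΔH°rxn = (1)·(+90.3) + (-1)·(+9.2) + (-1)·(+83.7) + (3)·(+11.3) = 31.3 kJ

ΔH°rxn = 31.3 kJ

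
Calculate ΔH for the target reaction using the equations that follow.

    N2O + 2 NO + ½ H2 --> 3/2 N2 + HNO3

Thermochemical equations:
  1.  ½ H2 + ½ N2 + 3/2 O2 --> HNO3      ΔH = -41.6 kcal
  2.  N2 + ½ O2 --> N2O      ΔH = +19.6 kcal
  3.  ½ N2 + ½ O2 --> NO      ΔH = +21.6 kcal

eq. 1 as written (HNO3 already on the product side): -41.6 kcal
eq. 2 reversed (N2O must end up as a reactant): -19.6 kcal
eq. 3 reversed and × 2 (NO must end up as a reactant; ×2 to match 2 NO in the target): (-2)·(+21.6) = -43.2 kcal
ΔH = (-41.6) + (-19.6) + (-43.2) = -104.4 kcal

ΔH = -104.4 kcal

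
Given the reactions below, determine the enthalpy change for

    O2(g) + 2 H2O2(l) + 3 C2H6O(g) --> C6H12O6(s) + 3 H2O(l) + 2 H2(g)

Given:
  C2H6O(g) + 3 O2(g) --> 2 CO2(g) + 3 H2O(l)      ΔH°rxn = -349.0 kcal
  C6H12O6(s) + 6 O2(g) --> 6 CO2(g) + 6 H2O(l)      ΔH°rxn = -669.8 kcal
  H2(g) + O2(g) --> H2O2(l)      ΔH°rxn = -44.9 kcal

equation 1 × 3 (×3 to match 3 C2H6O(g) in the target): (3)·(-349.0) = -1047.0 kcal
equation 2 reversed (reverse to put C6H12O6(s) on the product side): +669.8 kcal
equation 3 reversed and × 2 (H2O2(l) must end up as a reactant; ×2 to match 2 H2O2(l) in the target): (-2)·(-44.9) = +89.8 kcal
ΔH°rxn = (3)·(-349.0) + (-1)·(-669.8) + (-2)·(-44.9) = -287.4 kcal

ΔH°rxn = -287.4 kcal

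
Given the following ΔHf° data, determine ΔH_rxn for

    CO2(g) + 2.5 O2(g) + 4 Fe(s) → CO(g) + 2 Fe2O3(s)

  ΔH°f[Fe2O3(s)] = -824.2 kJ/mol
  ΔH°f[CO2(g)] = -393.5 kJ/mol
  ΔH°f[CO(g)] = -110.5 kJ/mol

ΔH_rxn = -1365.4 kJ/mol

Products: 1·(-110.5) + 2·(-824.2) = -1758.9
Reactants: 1·(-393.5) + 5/2·(+0.0) + 4·(+0.0) = -393.5
ΔH_rxn = (-1758.9) − (-393.5) = -1365.4 kJ/mol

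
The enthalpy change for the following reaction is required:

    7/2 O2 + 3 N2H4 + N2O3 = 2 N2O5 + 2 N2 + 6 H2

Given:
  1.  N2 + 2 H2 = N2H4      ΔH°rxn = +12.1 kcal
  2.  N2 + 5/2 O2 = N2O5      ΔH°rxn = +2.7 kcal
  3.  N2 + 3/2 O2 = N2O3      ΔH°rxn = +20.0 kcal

ΔH°rxn = -50.9 kcal

eq. 1 reversed and × 3: (-3)·(+12.1) = -36.3 kcal
eq. 2 × 2: (2)·(+2.7) = +5.4 kcal
eq. 3 reversed: -20.0 kcal
Since enthalpy is a state function, ΔH°rxn = (-3)·(+12.1) + (2)·(+2.7) + (-1)·(+20.0) = -50.9 kcal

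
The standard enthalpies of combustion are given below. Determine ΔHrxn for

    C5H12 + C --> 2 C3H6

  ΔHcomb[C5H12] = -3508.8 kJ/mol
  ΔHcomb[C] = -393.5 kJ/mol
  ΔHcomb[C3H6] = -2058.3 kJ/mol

Using ΔH = Σ nΔHc°(reactants) − Σ nΔHc°(products):
= [1·(-3508.8) + 1·(-393.5)] − [2·(-2058.3)]
= 214.3 kJ/mol

ΔHrxn = 214.3 kJ/mol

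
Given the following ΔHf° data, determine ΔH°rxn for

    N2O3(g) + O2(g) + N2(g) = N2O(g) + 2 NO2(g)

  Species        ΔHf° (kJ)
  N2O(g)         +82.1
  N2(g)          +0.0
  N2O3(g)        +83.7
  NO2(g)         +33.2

Products: 1·(+82.1) + 2·(+33.2) = +148.5
Reactants: 1·(+83.7) + 1·(+0.0) + 1·(+0.0) = +83.7
ΔH°rxn = (+148.5) − (+83.7) = 64.8 kJ

ΔH°rxn = 64.8 kJ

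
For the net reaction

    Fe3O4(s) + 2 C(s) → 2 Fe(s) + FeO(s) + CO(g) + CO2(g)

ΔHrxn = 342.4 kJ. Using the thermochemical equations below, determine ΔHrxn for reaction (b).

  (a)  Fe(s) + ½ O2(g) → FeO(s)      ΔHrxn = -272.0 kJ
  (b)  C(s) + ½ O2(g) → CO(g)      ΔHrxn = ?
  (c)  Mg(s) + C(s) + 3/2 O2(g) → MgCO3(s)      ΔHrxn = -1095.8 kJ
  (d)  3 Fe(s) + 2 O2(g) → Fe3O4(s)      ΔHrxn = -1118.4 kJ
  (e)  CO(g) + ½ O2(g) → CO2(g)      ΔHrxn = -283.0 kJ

(a) as written: -272.0 kJ
(b) × 2: contributes 2·x
(c): not needed.
(d) reversed: +1118.4 kJ
(e) as written: -283.0 kJ
+342.4 = (-272.0) + (+1118.4) + (-283.0) + 2·x
x = (+342.4 − (+563.4)) / (2) = -110.5 kJ

ΔHrxn = -110.5 kJ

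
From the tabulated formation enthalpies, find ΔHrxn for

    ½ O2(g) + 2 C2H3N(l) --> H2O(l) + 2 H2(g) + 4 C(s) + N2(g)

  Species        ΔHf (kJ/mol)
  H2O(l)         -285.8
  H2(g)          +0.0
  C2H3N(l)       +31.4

Products: 1·(-285.8) + 2·(+0.0) + 4·(+0.0) + 1·(+0.0) = -285.8
Reactants: 1/2·(+0.0) + 2·(+31.4) = +62.8
ΔHrxn = (-285.8) − (+62.8) = -348.6 kJ/mol

ΔHrxn = -348.6 kJ/mol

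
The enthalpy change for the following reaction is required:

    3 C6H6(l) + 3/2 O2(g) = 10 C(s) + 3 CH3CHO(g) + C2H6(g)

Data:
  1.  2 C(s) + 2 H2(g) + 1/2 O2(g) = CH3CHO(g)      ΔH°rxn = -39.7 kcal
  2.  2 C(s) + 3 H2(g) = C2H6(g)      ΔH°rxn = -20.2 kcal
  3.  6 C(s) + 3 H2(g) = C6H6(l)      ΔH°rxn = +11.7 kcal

eq. 1 × 3: (3)·(-39.7) = -119.1 kcal
eq. 2 as written: -20.2 kcal
eq. 3 reversed and × 3: (-3)·(+11.7) = -35.1 kcal
Summing the manipulated equations, ΔH°rxn = (3)·(-39.7) + (1)·(-20.2) + (-3)·(+11.7) = -174.4 kcal

ΔH°rxn = -174.4 kcal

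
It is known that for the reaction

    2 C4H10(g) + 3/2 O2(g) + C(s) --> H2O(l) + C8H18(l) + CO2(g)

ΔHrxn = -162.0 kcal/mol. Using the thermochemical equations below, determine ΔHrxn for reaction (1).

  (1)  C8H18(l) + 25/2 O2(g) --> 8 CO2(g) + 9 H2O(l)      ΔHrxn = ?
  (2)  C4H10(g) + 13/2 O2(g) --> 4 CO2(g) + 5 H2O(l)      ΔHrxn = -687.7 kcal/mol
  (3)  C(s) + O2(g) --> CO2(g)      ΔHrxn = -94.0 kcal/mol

ΔHrxn = -1307.4 kcal/mol

(1) reversed: contributes −x
(2) × 2: (2)·(-687.7) = -1375.4 kcal/mol
(3) as written: -94.0 kcal/mol
-162.0 = (-1375.4) + (-94.0) − x
x = (-162.0 − (-1469.4)) / (-1) = -1307.4 kcal/mol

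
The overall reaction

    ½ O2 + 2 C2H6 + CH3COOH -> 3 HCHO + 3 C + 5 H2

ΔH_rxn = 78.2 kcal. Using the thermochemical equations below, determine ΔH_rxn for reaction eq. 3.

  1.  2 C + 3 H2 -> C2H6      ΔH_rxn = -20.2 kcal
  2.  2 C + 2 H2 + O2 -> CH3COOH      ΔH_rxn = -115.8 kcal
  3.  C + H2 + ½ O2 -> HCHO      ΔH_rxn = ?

eq. 1 reversed and × 2 (C2H6 must end up as a reactant; scale by 2 for the 2 C2H6): (-2)·(-20.2) = +40.4 kcal
eq. 2 reversed (reverse to put CH3COOH on the reactant side): +115.8 kcal
eq. 3 × 3 (scale by 3 for the 3 HCHO): contributes 3·x
+78.2 = (+40.4) + (+115.8) + 3·x
x = (+78.2 − (+156.2)) / (3) = -26.0 kcal

ΔH_rxn = -26.0 kcal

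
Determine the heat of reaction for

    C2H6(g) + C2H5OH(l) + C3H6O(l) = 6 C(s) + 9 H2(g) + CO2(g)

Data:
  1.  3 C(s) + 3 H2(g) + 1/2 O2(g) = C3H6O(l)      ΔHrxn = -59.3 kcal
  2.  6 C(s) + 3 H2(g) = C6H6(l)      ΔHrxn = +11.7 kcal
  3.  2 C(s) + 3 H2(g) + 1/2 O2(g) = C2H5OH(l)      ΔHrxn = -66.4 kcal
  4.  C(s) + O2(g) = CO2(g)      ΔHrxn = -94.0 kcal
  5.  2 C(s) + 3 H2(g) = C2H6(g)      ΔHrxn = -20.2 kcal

ΔHrxn = 51.9 kcal

eq. 1 reversed: +59.3 kcal
eq. 2: not needed.
eq. 3 reversed: +66.4 kcal
eq. 4 as written: -94.0 kcal
eq. 5 reversed: +20.2 kcal
ΔHrxn = (-1)·(-59.3) + (-1)·(-66.4) + (1)·(-94.0) + (-1)·(-20.2) = 51.9 kcal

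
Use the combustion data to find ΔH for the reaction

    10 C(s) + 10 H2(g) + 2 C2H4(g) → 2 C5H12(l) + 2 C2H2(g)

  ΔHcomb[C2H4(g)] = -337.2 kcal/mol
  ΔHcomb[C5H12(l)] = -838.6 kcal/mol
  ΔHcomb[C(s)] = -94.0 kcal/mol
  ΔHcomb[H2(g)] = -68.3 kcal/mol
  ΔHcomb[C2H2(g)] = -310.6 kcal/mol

ΔH = 1.0 kcal/mol

With combustion enthalpies, reactants minus products:
= [10·(-94.0) + 10·(-68.3) + 2·(-337.2)] − [2·(-838.6) + 2·(-310.6)]
= 1.0 kcal/mol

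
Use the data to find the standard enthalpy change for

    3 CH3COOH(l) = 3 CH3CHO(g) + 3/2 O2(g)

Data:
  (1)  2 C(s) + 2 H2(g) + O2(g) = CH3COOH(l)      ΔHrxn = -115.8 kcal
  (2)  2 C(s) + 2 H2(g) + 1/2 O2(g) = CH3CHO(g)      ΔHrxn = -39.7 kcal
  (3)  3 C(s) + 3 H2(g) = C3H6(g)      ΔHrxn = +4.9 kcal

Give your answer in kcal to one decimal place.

ΔHrxn = 228.3 kcal

(1) reversed and × 3: (-3)·(-115.8) = +347.4 kcal
(2) × 3: (3)·(-39.7) = -119.1 kcal
(3): not needed.
Combining the equations, ΔHrxn = (+347.4) + (-119.1) = 228.3 kcal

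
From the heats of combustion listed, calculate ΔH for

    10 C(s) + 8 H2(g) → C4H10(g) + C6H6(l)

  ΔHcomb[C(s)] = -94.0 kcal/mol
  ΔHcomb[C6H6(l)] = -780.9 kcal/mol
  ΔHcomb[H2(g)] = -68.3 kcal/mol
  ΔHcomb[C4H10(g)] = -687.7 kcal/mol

ΔH = -17.8 kcal/mol

Using ΔH = Σ nΔHc°(reactants) − Σ nΔHc°(products):
= [10·(-94.0) + 8·(-68.3)] − [1·(-687.7) + 1·(-780.9)]
= -17.8 kcal/mol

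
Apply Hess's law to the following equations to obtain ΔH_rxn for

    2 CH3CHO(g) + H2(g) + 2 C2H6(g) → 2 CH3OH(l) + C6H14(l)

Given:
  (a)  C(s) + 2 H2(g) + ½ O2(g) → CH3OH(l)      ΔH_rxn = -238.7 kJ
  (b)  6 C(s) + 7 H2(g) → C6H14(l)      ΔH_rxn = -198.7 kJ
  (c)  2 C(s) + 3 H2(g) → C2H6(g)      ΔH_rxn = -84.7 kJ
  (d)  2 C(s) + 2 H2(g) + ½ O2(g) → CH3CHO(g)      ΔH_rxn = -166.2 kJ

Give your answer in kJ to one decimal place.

(a) × 2 (scale by 2 for the 2 CH3OH(l)): (2)·(-238.7) = -477.4 kJ
(b) as written (C6H14(l) already on the product side): -198.7 kJ
(c) reversed and × 2 (C2H6(g) must end up as a reactant; ×2 to match 2 C2H6(g) in the target): (-2)·(-84.7) = +169.4 kJ
(d) reversed and × 2 (CH3CHO(g) must end up as a reactant; scale by 2 for the 2 CH3CHO(g)): (-2)·(-166.2) = +332.4 kJ
Since enthalpy is a state function, ΔH_rxn = (2)·(-238.7) + (1)·(-198.7) + (-2)·(-84.7) + (-2)·(-166.2) = -174.3 kJ

ΔH_rxn = -174.3 kJ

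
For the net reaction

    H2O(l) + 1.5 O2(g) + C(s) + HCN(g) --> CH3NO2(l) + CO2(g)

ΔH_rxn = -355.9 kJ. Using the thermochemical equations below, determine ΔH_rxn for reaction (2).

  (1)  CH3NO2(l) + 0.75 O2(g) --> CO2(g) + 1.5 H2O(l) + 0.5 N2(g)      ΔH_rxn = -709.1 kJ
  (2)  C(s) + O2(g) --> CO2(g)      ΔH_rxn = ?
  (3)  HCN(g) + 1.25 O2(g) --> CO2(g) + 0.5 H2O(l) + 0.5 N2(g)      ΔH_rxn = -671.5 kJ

ΔH_rxn = -393.5 kJ

(1) reversed: +709.1 kJ
(2) as written: contributes x
(3) as written: -671.5 kJ
-355.9 = (+709.1) + (-671.5) + x
x = (-355.9 − (+37.6)) / (1) = -393.5 kJ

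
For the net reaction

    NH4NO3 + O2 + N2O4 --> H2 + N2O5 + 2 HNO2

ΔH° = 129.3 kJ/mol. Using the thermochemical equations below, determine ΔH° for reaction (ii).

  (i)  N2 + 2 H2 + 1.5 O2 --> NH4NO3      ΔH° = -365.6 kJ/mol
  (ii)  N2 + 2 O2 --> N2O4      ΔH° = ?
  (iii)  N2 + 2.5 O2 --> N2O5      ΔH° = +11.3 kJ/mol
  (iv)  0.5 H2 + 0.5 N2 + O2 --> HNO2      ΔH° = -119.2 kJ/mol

(i) reversed: +365.6 kJ/mol
(ii) reversed: contributes −x
(iii) as written: +11.3 kJ/mol
(iv) × 2: (2)·(-119.2) = -238.4 kJ/mol
+129.3 = (+365.6) + (+11.3) + (-238.4) − x
x = (+129.3 − (+138.5)) / (-1) = 9.2 kJ/mol

ΔH° = 9.2 kJ/mol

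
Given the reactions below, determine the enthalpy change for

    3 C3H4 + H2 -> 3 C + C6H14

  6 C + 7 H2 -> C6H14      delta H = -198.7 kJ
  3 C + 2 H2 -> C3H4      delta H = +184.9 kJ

equation 1 as written (C6H14 already on the product side): -198.7 kJ
equation 2 reversed and × 3 (reverse to put C3H4 on the reactant side; scale by 3 for the 3 C3H4): (-3)·(+184.9) = -554.7 kJ
Combining the equations, delta H = (1)·(-198.7) + (-3)·(+184.9) = -753.4 kJ

delta H = -753.4 kJ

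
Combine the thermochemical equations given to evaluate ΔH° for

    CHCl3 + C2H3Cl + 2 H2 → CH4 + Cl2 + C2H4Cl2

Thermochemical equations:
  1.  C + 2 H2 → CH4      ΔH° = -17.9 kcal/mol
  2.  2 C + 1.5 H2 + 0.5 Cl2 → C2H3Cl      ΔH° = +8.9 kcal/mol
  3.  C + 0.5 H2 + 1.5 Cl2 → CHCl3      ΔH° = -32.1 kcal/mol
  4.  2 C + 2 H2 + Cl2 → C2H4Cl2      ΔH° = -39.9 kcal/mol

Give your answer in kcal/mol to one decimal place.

eq. 1 as written: -17.9 kcal/mol
eq. 2 reversed: -8.9 kcal/mol
eq. 3 reversed: +32.1 kcal/mol
eq. 4 as written: -39.9 kcal/mol
ΔH° = (1)·(-17.9) + (-1)·(+8.9) + (-1)·(-32.1) + (1)·(-39.9) = -34.6 kcal/mol

ΔH° = -34.6 kcal/mol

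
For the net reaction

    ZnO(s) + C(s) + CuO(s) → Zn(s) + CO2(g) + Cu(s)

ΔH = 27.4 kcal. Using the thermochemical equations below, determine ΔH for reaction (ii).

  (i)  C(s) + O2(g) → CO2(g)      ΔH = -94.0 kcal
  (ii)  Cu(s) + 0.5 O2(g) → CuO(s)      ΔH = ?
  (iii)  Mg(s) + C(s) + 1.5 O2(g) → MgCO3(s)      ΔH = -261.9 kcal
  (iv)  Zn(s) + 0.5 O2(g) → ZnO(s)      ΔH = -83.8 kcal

(i) as written: -94.0 kcal
(ii) reversed: contributes −x
(iii): not needed.
(iv) reversed: +83.8 kcal
+27.4 = (-94.0) + (+83.8) − x
x = (+27.4 − (-10.2)) / (-1) = -37.6 kcal

ΔH = -37.6 kcal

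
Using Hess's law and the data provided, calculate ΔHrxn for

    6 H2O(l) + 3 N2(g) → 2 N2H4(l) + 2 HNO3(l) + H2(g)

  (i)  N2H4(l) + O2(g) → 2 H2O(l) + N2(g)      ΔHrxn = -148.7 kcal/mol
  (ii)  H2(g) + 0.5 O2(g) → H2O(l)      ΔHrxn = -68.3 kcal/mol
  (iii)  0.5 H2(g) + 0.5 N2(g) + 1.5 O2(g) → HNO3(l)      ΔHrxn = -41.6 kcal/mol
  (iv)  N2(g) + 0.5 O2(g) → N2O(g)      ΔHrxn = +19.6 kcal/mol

(i) reversed and × 2: (-2)·(-148.7) = +297.4 kcal/mol
(ii) reversed and × 2: (-2)·(-68.3) = +136.6 kcal/mol
(iii) × 2: (2)·(-41.6) = -83.2 kcal/mol
(iv): not needed.
ΔHrxn = (+297.4) + (+136.6) + (-83.2) = 350.8 kcal/mol

ΔHrxn = 350.8 kcal/mol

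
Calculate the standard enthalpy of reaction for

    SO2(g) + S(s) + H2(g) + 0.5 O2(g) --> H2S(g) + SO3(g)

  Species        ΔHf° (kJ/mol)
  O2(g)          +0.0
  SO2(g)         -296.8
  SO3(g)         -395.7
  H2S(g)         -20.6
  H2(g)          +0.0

Products: 1·(-20.6) + 1·(-395.7) = -416.3
Reactants: 1·(-296.8) + 1·(+0.0) + 1·(+0.0) + 1/2·(+0.0) = -296.8
ΔH_rxn = (-416.3) − (-296.8) = -119.5 kJ/mol

ΔH_rxn = -119.5 kJ/mol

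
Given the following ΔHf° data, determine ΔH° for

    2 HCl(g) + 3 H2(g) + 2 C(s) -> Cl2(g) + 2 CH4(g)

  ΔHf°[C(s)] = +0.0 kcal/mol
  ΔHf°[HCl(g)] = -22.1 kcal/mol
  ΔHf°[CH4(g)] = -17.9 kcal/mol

Products: 1·(+0.0) + 2·(-17.9) = -35.8
Reactants: 2·(-22.1) + 3·(+0.0) + 2·(+0.0) = -44.2
ΔH° = (-35.8) − (-44.2) = 8.4 kcal/mol

ΔH° = 8.4 kcal/mol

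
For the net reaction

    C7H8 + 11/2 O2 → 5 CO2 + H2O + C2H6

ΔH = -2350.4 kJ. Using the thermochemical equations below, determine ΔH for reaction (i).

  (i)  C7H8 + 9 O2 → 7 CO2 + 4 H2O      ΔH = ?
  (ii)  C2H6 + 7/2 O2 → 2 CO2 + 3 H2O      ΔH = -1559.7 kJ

ΔH = -3910.1 kJ

(i) as written: contributes x
(ii) reversed: +1559.7 kJ
-2350.4 = (+1559.7) + x
x = (-2350.4 − (+1559.7)) / (1) = -3910.1 kJ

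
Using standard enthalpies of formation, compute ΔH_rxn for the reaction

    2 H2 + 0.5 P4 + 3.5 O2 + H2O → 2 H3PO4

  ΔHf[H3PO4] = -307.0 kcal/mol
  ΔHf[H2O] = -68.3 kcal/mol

ΔH_rxn = -545.7 kcal/mol

ΔH°rxn = Σ nΔHf°(products) − Σ nΔHf°(reactants).
Products: 2·(-307.0) = -614.0
Reactants: 2·(+0.0) + 1/2·(+0.0) + 7/2·(+0.0) + 1·(-68.3) = -68.3
ΔH_rxn = (-614.0) − (-68.3) = -545.7 kcal/mol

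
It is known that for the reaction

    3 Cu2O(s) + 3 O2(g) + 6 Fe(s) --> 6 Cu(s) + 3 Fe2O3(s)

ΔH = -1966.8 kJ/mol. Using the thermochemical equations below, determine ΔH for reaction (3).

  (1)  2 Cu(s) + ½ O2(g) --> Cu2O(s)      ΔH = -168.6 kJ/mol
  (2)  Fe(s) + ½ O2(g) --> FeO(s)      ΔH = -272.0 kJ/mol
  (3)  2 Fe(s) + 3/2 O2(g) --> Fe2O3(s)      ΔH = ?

(1) reversed and × 3 (Cu2O(s) must end up as a reactant; scale by 3 for the 3 Cu2O(s)): (-3)·(-168.6) = +505.8 kJ/mol
(2): not needed (FeO(s) appears nowhere else).
(3) × 3 (scale by 3 for the 3 Fe2O3(s)): contributes 3·x
-1966.8 = (+505.8) + 3·x
x = (-1966.8 − (+505.8)) / (3) = -824.2 kJ/mol

ΔH = -824.2 kJ/mol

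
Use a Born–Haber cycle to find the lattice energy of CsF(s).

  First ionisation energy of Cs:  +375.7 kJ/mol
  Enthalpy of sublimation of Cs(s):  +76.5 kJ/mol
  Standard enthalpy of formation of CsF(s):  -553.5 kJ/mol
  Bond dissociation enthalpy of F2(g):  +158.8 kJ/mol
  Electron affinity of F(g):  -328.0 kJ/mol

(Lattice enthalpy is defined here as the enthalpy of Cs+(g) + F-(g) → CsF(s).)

U = -757.1 kJ/mol

ΔHf° = 1·ΔHsub + 1·(ΣIE) + 1/2·D(F2) + 1·EA + U
-553.5 = 1·(+76.5) + 1·(+375.7) + 1/2·(+158.8) + 1·(-328.0) + U
U = -553.5 − (+203.6) = -757.1 kJ/mol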